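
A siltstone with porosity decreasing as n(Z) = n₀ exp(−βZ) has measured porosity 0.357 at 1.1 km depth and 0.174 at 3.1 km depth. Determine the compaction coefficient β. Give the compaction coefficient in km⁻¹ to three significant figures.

0.359 km⁻¹

Athy: n(Z) = n₀ e^(−βZ) ⇒ n₁/n₂ = e^{β(Z₂−Z₁)} ⇒ β = ln(n₁/n₂)/(Z₂−Z₁)
β = ln(0.357/0.174) / (3.1 − 1.1) = ln(2.052) / 2 = 0.7187 / 2 = 0.3593 km⁻¹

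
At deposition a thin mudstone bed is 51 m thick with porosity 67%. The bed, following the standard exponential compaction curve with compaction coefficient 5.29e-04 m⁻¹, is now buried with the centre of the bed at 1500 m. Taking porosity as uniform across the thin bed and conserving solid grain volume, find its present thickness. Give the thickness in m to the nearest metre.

24 m

Working in km (1 km = 1000 m; c in km⁻¹ = c in m⁻¹ × 1000):
Porosity at 1.5 km: φ = 0.67·exp(−0.529×1.5) = 0.3030
Solid-volume conservation: h(1−φ) = h₀(1−φ₀) ⇒ h = h₀·(1−φ₀)/(1−φ)
h = 0.051 × (1 − 0.67)/(1 − 0.3030) = 0.051 × 0.4735 = 0.0241 km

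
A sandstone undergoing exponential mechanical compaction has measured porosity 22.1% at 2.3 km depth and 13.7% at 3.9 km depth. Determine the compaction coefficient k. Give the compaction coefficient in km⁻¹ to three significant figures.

0.299 km⁻¹

Athy: φ(d) = φ₀ e^(−kd) ⇒ φ₁/φ₂ = e^{k(d₂−d₁)} ⇒ k = ln(φ₁/φ₂)/(d₂−d₁)
k = ln(0.221/0.137) / (3.9 − 2.3) = ln(1.613) / 1.6 = 0.4782 / 1.6 = 0.2989 km⁻¹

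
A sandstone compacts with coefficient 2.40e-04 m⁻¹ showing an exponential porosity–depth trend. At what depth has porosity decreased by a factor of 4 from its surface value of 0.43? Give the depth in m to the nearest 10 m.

5780 m

Working in km (1 km = 1000 m; k in km⁻¹ = k in m⁻¹ × 1000):
phi/phi₀ = 1/4 ⇒ exp(−k·Z) = 1/4 ⇒ Z = ln(4) / k
Z = 1.3863 / 0.24 = 5.776 km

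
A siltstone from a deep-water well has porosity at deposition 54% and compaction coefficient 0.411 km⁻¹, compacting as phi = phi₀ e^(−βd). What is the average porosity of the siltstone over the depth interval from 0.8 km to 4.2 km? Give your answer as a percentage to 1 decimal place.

⟨phi⟩ = (1/(d₂−d₁)) ∫ phi₀ e^(−βd) dd = phi₀·(e^(−β·d₁) − e^(−β·d₂)) / (β·(d₂−d₁))
e^(−0.411×0.8) = 0.7198; e^(−0.411×4.2) = 0.1780
⟨phi⟩ = 0.54 × (0.7198 − 0.1780) / (0.411 × 3.4) = 0.54 × 0.3877 = 0.2094

20.9%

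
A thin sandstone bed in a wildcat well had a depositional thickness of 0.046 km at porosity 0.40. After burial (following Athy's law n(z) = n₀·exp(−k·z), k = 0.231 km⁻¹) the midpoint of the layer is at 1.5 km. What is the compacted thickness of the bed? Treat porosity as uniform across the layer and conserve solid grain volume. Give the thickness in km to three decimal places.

Porosity at 1.5 km: n = 0.4·exp(−0.231×1.5) = 0.2829
Solid-volume conservation: h(1−n) = h₀(1−n₀) ⇒ h = h₀·(1−n₀)/(1−n)
h = 0.046 × (1 − 0.4)/(1 − 0.2829) = 0.046 × 0.8367 = 0.0385 km

0.038 km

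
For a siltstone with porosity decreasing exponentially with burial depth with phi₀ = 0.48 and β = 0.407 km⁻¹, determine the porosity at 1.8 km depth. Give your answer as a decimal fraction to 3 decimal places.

0.231

phi = phi₀·exp(−β·d) = 0.48 × exp(−0.407 × 1.8) = 0.48 × exp(−0.7326)
  = 0.48 × 0.4807 = 0.2307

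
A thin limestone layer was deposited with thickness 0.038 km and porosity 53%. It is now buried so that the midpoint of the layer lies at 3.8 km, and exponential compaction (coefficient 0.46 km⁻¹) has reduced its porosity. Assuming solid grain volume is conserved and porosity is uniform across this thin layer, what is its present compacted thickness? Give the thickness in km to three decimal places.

0.020 km

Porosity at 3.8 km: n = 0.53·exp(−0.46×3.8) = 0.0923
Solid-volume conservation: h(1−n) = h₀(1−n₀) ⇒ h = h₀·(1−n₀)/(1−n)
h = 0.038 × (1 − 0.53)/(1 − 0.0923) = 0.038 × 0.5178 = 0.0197 km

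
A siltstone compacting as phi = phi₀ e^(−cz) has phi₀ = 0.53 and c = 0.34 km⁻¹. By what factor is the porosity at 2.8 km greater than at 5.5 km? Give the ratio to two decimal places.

2.50

phi(z₁)/phi(z₂) = e^(−c·z₁)/e^(−c·z₂) = e^{c(z₂−z₁)}
= exp(0.34 × 2.7) = exp(0.918) = 2.5043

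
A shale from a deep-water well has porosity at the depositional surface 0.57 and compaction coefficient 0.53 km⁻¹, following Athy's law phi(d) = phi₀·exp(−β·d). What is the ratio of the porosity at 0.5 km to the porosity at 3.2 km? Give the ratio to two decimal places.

phi(d₁)/phi(d₂) = e^(−β·d₁)/e^(−β·d₂) = e^{β(d₂−d₁)}
= exp(0.53 × 2.7) = exp(1.431) = 4.1829

4.18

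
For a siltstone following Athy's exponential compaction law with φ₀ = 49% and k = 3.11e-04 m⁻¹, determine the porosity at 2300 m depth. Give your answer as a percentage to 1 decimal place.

24.0%

Working in km (1 km = 1000 m; k in km⁻¹ = k in m⁻¹ × 1000):
φ = φ₀·exp(−k·Z) = 0.49 × exp(−0.311 × 2.3) = 0.49 × exp(−0.7153)
  = 0.49 × 0.4890 = 0.2396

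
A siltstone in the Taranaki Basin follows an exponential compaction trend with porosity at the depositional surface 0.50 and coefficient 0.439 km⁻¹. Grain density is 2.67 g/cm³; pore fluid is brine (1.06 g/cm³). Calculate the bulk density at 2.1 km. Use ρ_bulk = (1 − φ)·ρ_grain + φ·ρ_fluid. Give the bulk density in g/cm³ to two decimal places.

2.35 g/cm³

Porosity at depth: phi = 0.5·exp(−0.439×2.1) = 0.5×0.3978 = 0.1989
Bulk density: ρ_b = (1−phi)ρ_g + phi·ρ_f = 0.8011×2.67 + 0.1989×1.06
       = 2.139 + 0.211 = 2.350 g/cm³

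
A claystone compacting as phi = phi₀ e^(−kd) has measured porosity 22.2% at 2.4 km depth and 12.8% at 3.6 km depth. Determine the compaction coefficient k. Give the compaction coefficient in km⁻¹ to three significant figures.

0.459 km⁻¹

Athy: phi(d) = phi₀ e^(−kd) ⇒ phi₁/phi₂ = e^{k(d₂−d₁)} ⇒ k = ln(phi₁/phi₂)/(d₂−d₁)
k = ln(0.222/0.128) / (3.6 − 2.4) = ln(1.734) / 1.2 = 0.5506 / 1.2 = 0.4589 km⁻¹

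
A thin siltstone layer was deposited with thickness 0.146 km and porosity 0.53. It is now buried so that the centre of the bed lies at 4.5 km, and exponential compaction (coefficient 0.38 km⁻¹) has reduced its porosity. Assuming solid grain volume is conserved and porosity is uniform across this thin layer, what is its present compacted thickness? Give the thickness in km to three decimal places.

0.076 km

Porosity at 4.5 km: phi = 0.53·exp(−0.38×4.5) = 0.0959
Solid-volume conservation: h(1−phi) = h₀(1−phi₀) ⇒ h = h₀·(1−phi₀)/(1−phi)
h = 0.146 × (1 − 0.53)/(1 − 0.0959) = 0.146 × 0.5198 = 0.0759 km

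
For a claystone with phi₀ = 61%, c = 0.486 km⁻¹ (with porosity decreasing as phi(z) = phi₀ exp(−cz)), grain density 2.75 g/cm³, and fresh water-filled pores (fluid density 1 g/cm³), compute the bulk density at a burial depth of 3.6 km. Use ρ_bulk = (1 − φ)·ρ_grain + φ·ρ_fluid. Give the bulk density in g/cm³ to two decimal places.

2.56 g/cm³

Porosity at depth: phi = 0.61·exp(−0.486×3.6) = 0.61×0.1738 = 0.1060
Bulk density: ρ_b = (1−phi)ρ_g + phi·ρ_f = 0.8940×2.75 + 0.1060×1
       = 2.458 + 0.106 = 2.564 g/cm³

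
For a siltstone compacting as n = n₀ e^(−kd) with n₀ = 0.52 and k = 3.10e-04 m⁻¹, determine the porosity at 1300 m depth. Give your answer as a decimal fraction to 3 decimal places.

0.348

Working in km (1 km = 1000 m; k in km⁻¹ = k in m⁻¹ × 1000):
n = n₀·exp(−k·d) = 0.52 × exp(−0.31 × 1.3) = 0.52 × exp(−0.403)
  = 0.52 × 0.6683 = 0.3475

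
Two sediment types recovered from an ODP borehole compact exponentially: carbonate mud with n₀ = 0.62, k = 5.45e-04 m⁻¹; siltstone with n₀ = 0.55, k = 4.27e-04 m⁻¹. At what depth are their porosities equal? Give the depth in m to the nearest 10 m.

Working in km (1 km = 1000 m; k in km⁻¹ = k in m⁻¹ × 1000):
Set n₀ₐ e^(−kₐZ) = n₀ᵦ e^(−kᵦZ) ⇒ ln(n₀ₐ/n₀ᵦ) = (kₐ − kᵦ)·Z
Z = ln(0.62/0.55) / (0.545 − 0.427) = 0.1198 / 0.118 = 1.015 km

1020 m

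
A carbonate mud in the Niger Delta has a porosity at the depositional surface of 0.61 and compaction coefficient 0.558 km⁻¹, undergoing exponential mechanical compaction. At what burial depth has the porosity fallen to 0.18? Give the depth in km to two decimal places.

Invert Athy's law: d = ln(φ₀/φ) / β
d = ln(0.61/0.18) / 0.558 = ln(3.389) / 0.558 = 1.2205 / 0.558 = 2.187 km

2.19 km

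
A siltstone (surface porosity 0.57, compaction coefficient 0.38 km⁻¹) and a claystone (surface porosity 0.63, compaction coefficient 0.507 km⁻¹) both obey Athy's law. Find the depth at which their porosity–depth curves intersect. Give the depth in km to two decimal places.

Set n₀ₐ e^(−kₐZ) = n₀ᵦ e^(−kᵦZ) ⇒ ln(n₀ₐ/n₀ᵦ) = (kₐ − kᵦ)·Z
Z = ln(0.57/0.63) / (0.38 − 0.507) = -0.1001 / -0.127 = 0.788 km

0.79 km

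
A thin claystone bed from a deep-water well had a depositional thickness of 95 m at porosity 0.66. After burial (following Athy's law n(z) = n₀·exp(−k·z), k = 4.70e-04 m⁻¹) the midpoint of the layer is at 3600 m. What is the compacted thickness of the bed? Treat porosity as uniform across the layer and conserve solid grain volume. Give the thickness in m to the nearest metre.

37 m

Working in km (1 km = 1000 m; k in km⁻¹ = k in m⁻¹ × 1000):
Porosity at 3.6 km: n = 0.66·exp(−0.47×3.6) = 0.1215
Solid-volume conservation: h(1−n) = h₀(1−n₀) ⇒ h = h₀·(1−n₀)/(1−n)
h = 0.095 × (1 − 0.66)/(1 − 0.1215) = 0.095 × 0.3870 = 0.0368 km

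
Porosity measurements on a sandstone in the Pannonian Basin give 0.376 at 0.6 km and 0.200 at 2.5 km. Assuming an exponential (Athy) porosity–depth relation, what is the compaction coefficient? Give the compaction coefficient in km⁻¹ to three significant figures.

Athy: n(d) = n₀ e^(−cd) ⇒ n₁/n₂ = e^{c(d₂−d₁)} ⇒ c = ln(n₁/n₂)/(d₂−d₁)
c = ln(0.376/0.2) / (2.5 − 0.6) = ln(1.88) / 1.9 = 0.6313 / 1.9 = 0.3322 km⁻¹

0.332 km⁻¹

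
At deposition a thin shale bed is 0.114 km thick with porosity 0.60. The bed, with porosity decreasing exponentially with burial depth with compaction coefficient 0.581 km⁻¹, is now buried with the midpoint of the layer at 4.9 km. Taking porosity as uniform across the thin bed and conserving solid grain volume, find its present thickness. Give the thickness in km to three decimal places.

Porosity at 4.9 km: φ = 0.6·exp(−0.581×4.9) = 0.0348
Solid-volume conservation: h(1−φ) = h₀(1−φ₀) ⇒ h = h₀·(1−φ₀)/(1−φ)
h = 0.114 × (1 − 0.6)/(1 − 0.0348) = 0.114 × 0.4144 = 0.0472 km

0.047 km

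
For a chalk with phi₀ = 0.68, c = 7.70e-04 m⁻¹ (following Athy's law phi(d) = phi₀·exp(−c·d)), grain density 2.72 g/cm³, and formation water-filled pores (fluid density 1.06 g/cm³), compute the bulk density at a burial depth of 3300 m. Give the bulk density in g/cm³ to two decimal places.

Working in km (1 km = 1000 m; c in km⁻¹ = c in m⁻¹ × 1000):
Porosity at depth: phi = 0.68·exp(−0.77×3.3) = 0.68×0.0788 = 0.0536
Bulk density: ρ_b = (1−phi)ρ_g + phi·ρ_f = 0.9464×2.72 + 0.0536×1.06
       = 2.574 + 0.057 = 2.631 g/cm³

2.63 g/cm³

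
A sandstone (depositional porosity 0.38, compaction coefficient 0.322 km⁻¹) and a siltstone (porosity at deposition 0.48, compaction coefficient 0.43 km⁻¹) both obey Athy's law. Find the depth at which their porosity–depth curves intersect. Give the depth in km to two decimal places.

2.16 km

Set phi₀ₐ e^(−βₐz) = phi₀ᵦ e^(−βᵦz) ⇒ ln(phi₀ₐ/phi₀ᵦ) = (βₐ − βᵦ)·z
z = ln(0.38/0.48) / (0.322 − 0.43) = -0.2336 / -0.108 = 2.163 km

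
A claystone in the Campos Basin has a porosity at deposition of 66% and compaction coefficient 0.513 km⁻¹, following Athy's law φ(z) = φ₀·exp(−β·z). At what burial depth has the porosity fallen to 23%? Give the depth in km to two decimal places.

Invert Athy's law: z = ln(φ₀/φ) / β
z = ln(0.66/0.23) / 0.513 = ln(2.87) / 0.513 = 1.0542 / 0.513 = 2.055 km

2.05 km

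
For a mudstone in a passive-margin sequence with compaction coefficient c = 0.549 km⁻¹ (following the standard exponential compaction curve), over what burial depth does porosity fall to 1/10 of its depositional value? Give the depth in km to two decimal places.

phi/phi₀ = 1/10 ⇒ exp(−c·z) = 1/10 ⇒ z = ln(10) / c
z = 2.3026 / 0.549 = 4.194 km

4.19 km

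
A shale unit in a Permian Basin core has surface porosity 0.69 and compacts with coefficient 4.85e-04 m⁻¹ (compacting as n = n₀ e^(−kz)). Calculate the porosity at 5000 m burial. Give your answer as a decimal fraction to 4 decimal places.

Working in km (1 km = 1000 m; k in km⁻¹ = k in m⁻¹ × 1000):
n = n₀·exp(−k·z) = 0.69 × exp(−0.485 × 5) = 0.69 × exp(−2.425)
  = 0.69 × 0.0885 = 0.0610

0.0610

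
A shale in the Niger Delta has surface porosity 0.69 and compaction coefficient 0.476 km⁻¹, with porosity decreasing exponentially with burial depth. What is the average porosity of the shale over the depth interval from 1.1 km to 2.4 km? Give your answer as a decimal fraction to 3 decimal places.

0.305

⟨phi⟩ = (1/(d₂−d₁)) ∫ phi₀ e^(−βd) dd = phi₀·(e^(−β·d₁) − e^(−β·d₂)) / (β·(d₂−d₁))
e^(−0.476×1.1) = 0.5924; e^(−0.476×2.4) = 0.3191
⟨phi⟩ = 0.69 × (0.5924 − 0.3191) / (0.476 × 1.3) = 0.69 × 0.4417 = 0.3048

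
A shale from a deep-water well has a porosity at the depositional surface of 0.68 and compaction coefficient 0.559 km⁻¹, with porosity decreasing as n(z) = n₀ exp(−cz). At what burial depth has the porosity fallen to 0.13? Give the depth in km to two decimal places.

Invert Athy's law: z = ln(n₀/n) / c
z = ln(0.68/0.13) / 0.559 = ln(5.231) / 0.559 = 1.6546 / 0.559 = 2.960 km

2.96 km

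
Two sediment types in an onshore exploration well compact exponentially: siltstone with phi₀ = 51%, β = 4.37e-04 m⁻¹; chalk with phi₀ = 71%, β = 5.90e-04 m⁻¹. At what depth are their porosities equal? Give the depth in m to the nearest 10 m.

2160 m

Working in km (1 km = 1000 m; β in km⁻¹ = β in m⁻¹ × 1000):
Set phi₀ₐ e^(−βₐz) = phi₀ᵦ e^(−βᵦz) ⇒ ln(phi₀ₐ/phi₀ᵦ) = (βₐ − βᵦ)·z
z = ln(0.51/0.71) / (0.437 − 0.59) = -0.3309 / -0.153 = 2.162 km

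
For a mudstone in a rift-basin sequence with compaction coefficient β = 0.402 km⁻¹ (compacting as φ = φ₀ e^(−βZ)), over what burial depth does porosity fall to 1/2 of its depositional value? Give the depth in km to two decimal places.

1.72 km

φ/φ₀ = 1/2 ⇒ exp(−β·Z) = 1/2 ⇒ Z = ln(2) / β
Z = 0.6931 / 0.402 = 1.724 km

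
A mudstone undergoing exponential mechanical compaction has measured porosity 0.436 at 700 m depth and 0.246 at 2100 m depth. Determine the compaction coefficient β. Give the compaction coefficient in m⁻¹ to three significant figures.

Working in km (1 km = 1000 m; β in km⁻¹ = β in m⁻¹ × 1000):
Athy: φ(z) = φ₀ e^(−βz) ⇒ φ₁/φ₂ = e^{β(z₂−z₁)} ⇒ β = ln(φ₁/φ₂)/(z₂−z₁)
β = ln(0.436/0.246) / (2.1 − 0.7) = ln(1.772) / 1.4 = 0.5723 / 1.4 = 0.4088 km⁻¹

0.000409 m⁻¹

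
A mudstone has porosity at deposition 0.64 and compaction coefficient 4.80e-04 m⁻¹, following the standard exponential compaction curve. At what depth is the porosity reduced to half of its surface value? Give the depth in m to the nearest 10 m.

1440 m

Working in km (1 km = 1000 m; c in km⁻¹ = c in m⁻¹ × 1000):
phi/phi₀ = 1/2 ⇒ exp(−c·z) = 1/2 ⇒ z = ln(2) / c
z = 0.6931 / 0.48 = 1.444 km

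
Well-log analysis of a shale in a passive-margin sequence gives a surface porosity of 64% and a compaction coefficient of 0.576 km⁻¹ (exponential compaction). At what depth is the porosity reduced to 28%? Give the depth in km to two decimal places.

1.44 km

Invert Athy's law: Z = ln(phi₀/phi) / k
Z = ln(0.64/0.28) / 0.576 = ln(2.286) / 0.576 = 0.8267 / 0.576 = 1.435 km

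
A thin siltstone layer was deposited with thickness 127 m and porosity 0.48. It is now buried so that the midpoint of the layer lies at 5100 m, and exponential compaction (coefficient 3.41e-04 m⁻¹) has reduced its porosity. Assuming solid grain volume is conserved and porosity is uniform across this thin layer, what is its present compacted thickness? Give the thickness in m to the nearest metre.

Working in km (1 km = 1000 m; β in km⁻¹ = β in m⁻¹ × 1000):
Porosity at 5.1 km: n = 0.48·exp(−0.341×5.1) = 0.0843
Solid-volume conservation: h(1−n) = h₀(1−n₀) ⇒ h = h₀·(1−n₀)/(1−n)
h = 0.127 × (1 − 0.48)/(1 − 0.0843) = 0.127 × 0.5679 = 0.0721 km

72 m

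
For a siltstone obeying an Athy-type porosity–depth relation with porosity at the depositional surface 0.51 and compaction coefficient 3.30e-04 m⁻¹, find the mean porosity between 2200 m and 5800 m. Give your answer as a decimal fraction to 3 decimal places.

0.144

Working in km (1 km = 1000 m; k in km⁻¹ = k in m⁻¹ × 1000):
⟨φ⟩ = (1/(d₂−d₁)) ∫ φ₀ e^(−kd) dd = φ₀·(e^(−k·d₁) − e^(−k·d₂)) / (k·(d₂−d₁))
e^(−0.33×2.2) = 0.4838; e^(−0.33×5.8) = 0.1475
⟨φ⟩ = 0.51 × (0.4838 − 0.1475) / (0.33 × 3.6) = 0.51 × 0.2831 = 0.1444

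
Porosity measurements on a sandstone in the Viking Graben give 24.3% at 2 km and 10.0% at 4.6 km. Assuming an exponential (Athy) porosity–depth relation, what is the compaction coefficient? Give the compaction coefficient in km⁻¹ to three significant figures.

Athy: n(d) = n₀ e^(−βd) ⇒ n₁/n₂ = e^{β(d₂−d₁)} ⇒ β = ln(n₁/n₂)/(d₂−d₁)
β = ln(0.243/0.1) / (4.6 − 2) = ln(2.43) / 2.6 = 0.8879 / 2.6 = 0.3415 km⁻¹

0.341 km⁻¹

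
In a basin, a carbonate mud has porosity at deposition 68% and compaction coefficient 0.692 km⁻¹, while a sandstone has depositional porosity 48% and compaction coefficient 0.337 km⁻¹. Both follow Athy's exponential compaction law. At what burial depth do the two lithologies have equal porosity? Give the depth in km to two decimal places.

0.98 km

Set phi₀ₐ e^(−kₐZ) = phi₀ᵦ e^(−kᵦZ) ⇒ ln(phi₀ₐ/phi₀ᵦ) = (kₐ − kᵦ)·Z
Z = ln(0.68/0.48) / (0.692 − 0.337) = 0.3483 / 0.355 = 0.981 km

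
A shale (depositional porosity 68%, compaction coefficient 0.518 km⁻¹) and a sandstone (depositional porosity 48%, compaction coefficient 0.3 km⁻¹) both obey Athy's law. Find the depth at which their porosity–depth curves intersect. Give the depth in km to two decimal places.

Set φ₀ₐ e^(−cₐz) = φ₀ᵦ e^(−cᵦz) ⇒ ln(φ₀ₐ/φ₀ᵦ) = (cₐ − cᵦ)·z
z = ln(0.68/0.48) / (0.518 − 0.3) = 0.3483 / 0.218 = 1.598 km

1.60 km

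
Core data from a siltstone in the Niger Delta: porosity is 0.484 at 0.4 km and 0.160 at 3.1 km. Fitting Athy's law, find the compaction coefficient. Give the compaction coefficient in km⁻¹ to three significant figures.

0.410 km⁻¹

Athy: phi(Z) = phi₀ e^(−βZ) ⇒ phi₁/phi₂ = e^{β(Z₂−Z₁)} ⇒ β = ln(phi₁/phi₂)/(Z₂−Z₁)
β = ln(0.484/0.16) / (3.1 − 0.4) = ln(3.025) / 2.7 = 1.1069 / 2.7 = 0.41 km⁻¹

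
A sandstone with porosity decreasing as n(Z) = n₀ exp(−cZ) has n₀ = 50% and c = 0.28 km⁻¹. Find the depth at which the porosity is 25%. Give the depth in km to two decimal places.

2.48 km

Invert Athy's law: Z = ln(n₀/n) / c
Z = ln(0.5/0.25) / 0.28 = ln(2) / 0.28 = 0.6931 / 0.28 = 2.476 km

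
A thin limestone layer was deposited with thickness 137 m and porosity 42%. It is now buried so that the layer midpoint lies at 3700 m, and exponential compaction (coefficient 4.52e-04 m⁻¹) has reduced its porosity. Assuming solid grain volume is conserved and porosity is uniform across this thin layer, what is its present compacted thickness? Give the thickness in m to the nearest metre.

86 m

Working in km (1 km = 1000 m; c in km⁻¹ = c in m⁻¹ × 1000):
Porosity at 3.7 km: n = 0.42·exp(−0.452×3.7) = 0.0789
Solid-volume conservation: h(1−n) = h₀(1−n₀) ⇒ h = h₀·(1−n₀)/(1−n)
h = 0.137 × (1 − 0.42)/(1 − 0.0789) = 0.137 × 0.6297 = 0.0863 km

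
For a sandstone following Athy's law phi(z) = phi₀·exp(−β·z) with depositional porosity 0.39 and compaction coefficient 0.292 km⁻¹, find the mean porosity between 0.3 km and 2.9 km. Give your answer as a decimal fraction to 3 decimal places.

⟨phi⟩ = (1/(z₂−z₁)) ∫ phi₀ e^(−βz) dz = phi₀·(e^(−β·z₁) − e^(−β·z₂)) / (β·(z₂−z₁))
e^(−0.292×0.3) = 0.9161; e^(−0.292×2.9) = 0.4288
⟨phi⟩ = 0.39 × (0.9161 − 0.4288) / (0.292 × 2.6) = 0.39 × 0.6419 = 0.2503

0.250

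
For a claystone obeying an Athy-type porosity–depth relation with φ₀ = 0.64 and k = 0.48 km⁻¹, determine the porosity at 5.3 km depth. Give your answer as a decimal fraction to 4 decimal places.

φ = φ₀·exp(−k·d) = 0.64 × exp(−0.48 × 5.3) = 0.64 × exp(−2.544)
  = 0.64 × 0.0786 = 0.0503

0.0503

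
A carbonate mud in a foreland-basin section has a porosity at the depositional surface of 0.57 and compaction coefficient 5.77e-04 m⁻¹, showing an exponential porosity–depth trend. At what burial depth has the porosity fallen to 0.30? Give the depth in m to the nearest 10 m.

1110 m

Working in km (1 km = 1000 m; k in km⁻¹ = k in m⁻¹ × 1000):
Invert Athy's law: Z = ln(phi₀/phi) / k
Z = ln(0.57/0.3) / 0.577 = ln(1.9) / 0.577 = 0.6419 / 0.577 = 1.112 km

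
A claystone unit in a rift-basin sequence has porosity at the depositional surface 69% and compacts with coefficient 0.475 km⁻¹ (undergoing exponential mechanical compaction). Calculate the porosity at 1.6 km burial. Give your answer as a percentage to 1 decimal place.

32.3%

φ = φ₀·exp(−c·z) = 0.69 × exp(−0.475 × 1.6) = 0.69 × exp(−0.76)
  = 0.69 × 0.4677 = 0.3227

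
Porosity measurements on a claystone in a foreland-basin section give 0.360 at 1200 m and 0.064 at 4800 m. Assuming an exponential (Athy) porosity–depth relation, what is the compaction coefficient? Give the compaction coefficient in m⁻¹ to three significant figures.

0.000480 m⁻¹

Working in km (1 km = 1000 m; β in km⁻¹ = β in m⁻¹ × 1000):
Athy: phi(z) = phi₀ e^(−βz) ⇒ phi₁/phi₂ = e^{β(z₂−z₁)} ⇒ β = ln(phi₁/phi₂)/(z₂−z₁)
β = ln(0.36/0.064) / (4.8 − 1.2) = ln(5.625) / 3.6 = 1.7272 / 3.6 = 0.4798 km⁻¹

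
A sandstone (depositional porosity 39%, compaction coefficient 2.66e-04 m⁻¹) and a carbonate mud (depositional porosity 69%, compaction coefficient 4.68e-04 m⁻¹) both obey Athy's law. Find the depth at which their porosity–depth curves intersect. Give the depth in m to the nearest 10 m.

Working in km (1 km = 1000 m; c in km⁻¹ = c in m⁻¹ × 1000):
Set phi₀ₐ e^(−cₐZ) = phi₀ᵦ e^(−cᵦZ) ⇒ ln(phi₀ₐ/phi₀ᵦ) = (cₐ − cᵦ)·Z
Z = ln(0.39/0.69) / (0.266 − 0.468) = -0.5705 / -0.202 = 2.824 km

2820 m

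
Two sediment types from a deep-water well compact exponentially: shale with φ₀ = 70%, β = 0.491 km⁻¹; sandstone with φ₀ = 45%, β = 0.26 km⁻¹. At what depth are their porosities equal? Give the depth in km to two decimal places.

1.91 km

Set φ₀ₐ e^(−βₐz) = φ₀ᵦ e^(−βᵦz) ⇒ ln(φ₀ₐ/φ₀ᵦ) = (βₐ − βᵦ)·z
z = ln(0.7/0.45) / (0.491 − 0.26) = 0.4418 / 0.231 = 1.913 km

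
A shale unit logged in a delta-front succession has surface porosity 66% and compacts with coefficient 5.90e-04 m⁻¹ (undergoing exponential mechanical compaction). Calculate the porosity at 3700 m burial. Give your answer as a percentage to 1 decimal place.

Working in km (1 km = 1000 m; c in km⁻¹ = c in m⁻¹ × 1000):
phi = phi₀·exp(−c·d) = 0.66 × exp(−0.59 × 3.7) = 0.66 × exp(−2.183)
  = 0.66 × 0.1127 = 0.0744

7.4%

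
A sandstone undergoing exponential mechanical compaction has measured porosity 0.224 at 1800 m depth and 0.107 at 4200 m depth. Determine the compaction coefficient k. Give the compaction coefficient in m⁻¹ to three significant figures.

0.000308 m⁻¹

Working in km (1 km = 1000 m; k in km⁻¹ = k in m⁻¹ × 1000):
Athy: n(z) = n₀ e^(−kz) ⇒ n₁/n₂ = e^{k(z₂−z₁)} ⇒ k = ln(n₁/n₂)/(z₂−z₁)
k = ln(0.224/0.107) / (4.2 − 1.8) = ln(2.093) / 2.4 = 0.7388 / 2.4 = 0.3078 km⁻¹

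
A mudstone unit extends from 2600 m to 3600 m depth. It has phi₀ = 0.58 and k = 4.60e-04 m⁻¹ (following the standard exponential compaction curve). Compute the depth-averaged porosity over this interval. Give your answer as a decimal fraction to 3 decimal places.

Working in km (1 km = 1000 m; k in km⁻¹ = k in m⁻¹ × 1000):
⟨phi⟩ = (1/(d₂−d₁)) ∫ phi₀ e^(−kd) dd = phi₀·(e^(−k·d₁) − e^(−k·d₂)) / (k·(d₂−d₁))
e^(−0.46×2.6) = 0.3024; e^(−0.46×3.6) = 0.1909
⟨phi⟩ = 0.58 × (0.3024 − 0.1909) / (0.46 × 1) = 0.58 × 0.2424 = 0.1406

0.141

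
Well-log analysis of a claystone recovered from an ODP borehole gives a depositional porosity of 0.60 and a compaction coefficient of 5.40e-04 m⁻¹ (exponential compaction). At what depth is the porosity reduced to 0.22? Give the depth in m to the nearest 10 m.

Working in km (1 km = 1000 m; β in km⁻¹ = β in m⁻¹ × 1000):
Invert Athy's law: Z = ln(n₀/n) / β
Z = ln(0.6/0.22) / 0.54 = ln(2.727) / 0.54 = 1.0033 / 0.54 = 1.858 km

1860 m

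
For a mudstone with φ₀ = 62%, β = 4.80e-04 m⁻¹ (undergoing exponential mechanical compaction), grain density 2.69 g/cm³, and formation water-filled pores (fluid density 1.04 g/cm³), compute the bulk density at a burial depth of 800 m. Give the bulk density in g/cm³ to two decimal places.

Working in km (1 km = 1000 m; β in km⁻¹ = β in m⁻¹ × 1000):
Porosity at depth: φ = 0.62·exp(−0.48×0.8) = 0.62×0.6811 = 0.4223
Bulk density: ρ_b = (1−φ)ρ_g + φ·ρ_f = 0.5777×2.69 + 0.4223×1.04
       = 1.554 + 0.439 = 1.993 g/cm³

1.99 g/cm³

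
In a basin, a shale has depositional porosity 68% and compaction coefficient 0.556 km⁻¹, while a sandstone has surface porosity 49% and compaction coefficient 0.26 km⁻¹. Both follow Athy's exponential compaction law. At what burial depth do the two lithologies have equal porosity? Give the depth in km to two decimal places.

Set φ₀ₐ e^(−βₐd) = φ₀ᵦ e^(−βᵦd) ⇒ ln(φ₀ₐ/φ₀ᵦ) = (βₐ − βᵦ)·d
d = ln(0.68/0.49) / (0.556 − 0.26) = 0.3277 / 0.296 = 1.107 km

1.11 km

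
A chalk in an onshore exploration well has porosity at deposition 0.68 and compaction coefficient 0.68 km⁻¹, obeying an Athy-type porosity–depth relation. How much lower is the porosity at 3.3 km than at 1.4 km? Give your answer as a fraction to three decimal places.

phi(1.4) = 0.68·e^(−0.68×1.4) = 0.2625
phi(3.3) = 0.68·e^(−0.68×3.3) = 0.0721
Δphi = 0.2625 − 0.0721 = 0.1904

0.190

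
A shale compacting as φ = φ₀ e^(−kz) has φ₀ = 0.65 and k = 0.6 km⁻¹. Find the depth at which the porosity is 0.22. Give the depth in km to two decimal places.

1.81 km

Invert Athy's law: z = ln(φ₀/φ) / k
z = ln(0.65/0.22) / 0.6 = ln(2.955) / 0.6 = 1.0833 / 0.6 = 1.806 km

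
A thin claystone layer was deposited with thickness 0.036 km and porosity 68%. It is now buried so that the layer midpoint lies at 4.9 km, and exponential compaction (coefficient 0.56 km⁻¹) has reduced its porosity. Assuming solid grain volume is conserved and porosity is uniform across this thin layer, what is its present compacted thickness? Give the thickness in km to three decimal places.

Porosity at 4.9 km: φ = 0.68·exp(−0.56×4.9) = 0.0437
Solid-volume conservation: h(1−φ) = h₀(1−φ₀) ⇒ h = h₀·(1−φ₀)/(1−φ)
h = 0.036 × (1 − 0.68)/(1 − 0.0437) = 0.036 × 0.3346 = 0.0120 km

0.012 km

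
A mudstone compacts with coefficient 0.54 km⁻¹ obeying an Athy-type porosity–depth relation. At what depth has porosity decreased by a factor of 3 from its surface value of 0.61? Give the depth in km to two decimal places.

phi/phi₀ = 1/3 ⇒ exp(−c·Z) = 1/3 ⇒ Z = ln(3) / c
Z = 1.0986 / 0.54 = 2.034 km

2.03 km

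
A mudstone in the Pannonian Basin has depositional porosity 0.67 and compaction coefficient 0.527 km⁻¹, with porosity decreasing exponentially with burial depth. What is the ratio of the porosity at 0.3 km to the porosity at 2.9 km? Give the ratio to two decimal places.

3.94

phi(d₁)/phi(d₂) = e^(−k·d₁)/e^(−k·d₂) = e^{k(d₂−d₁)}
= exp(0.527 × 2.6) = exp(1.37) = 3.9361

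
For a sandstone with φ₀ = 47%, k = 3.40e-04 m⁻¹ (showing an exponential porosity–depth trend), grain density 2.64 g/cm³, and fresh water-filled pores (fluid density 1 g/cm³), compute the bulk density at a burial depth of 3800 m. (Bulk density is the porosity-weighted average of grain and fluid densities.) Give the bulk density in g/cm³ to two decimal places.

Working in km (1 km = 1000 m; k in km⁻¹ = k in m⁻¹ × 1000):
Porosity at depth: φ = 0.47·exp(−0.34×3.8) = 0.47×0.2747 = 0.1291
Bulk density: ρ_b = (1−φ)ρ_g + φ·ρ_f = 0.8709×2.64 + 0.1291×1
       = 2.299 + 0.129 = 2.428 g/cm³

2.43 g/cm³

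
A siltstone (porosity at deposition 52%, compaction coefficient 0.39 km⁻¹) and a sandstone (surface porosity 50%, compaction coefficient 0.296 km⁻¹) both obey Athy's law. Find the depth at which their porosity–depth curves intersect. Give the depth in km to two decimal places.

0.42 km

Set phi₀ₐ e^(−kₐd) = phi₀ᵦ e^(−kᵦd) ⇒ ln(phi₀ₐ/phi₀ᵦ) = (kₐ − kᵦ)·d
d = ln(0.52/0.5) / (0.39 − 0.296) = 0.0392 / 0.094 = 0.417 km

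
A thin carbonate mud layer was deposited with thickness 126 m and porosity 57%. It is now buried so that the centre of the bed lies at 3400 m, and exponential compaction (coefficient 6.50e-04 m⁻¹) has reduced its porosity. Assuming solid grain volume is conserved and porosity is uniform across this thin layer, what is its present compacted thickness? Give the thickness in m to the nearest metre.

Working in km (1 km = 1000 m; c in km⁻¹ = c in m⁻¹ × 1000):
Porosity at 3.4 km: n = 0.57·exp(−0.65×3.4) = 0.0625
Solid-volume conservation: h(1−n) = h₀(1−n₀) ⇒ h = h₀·(1−n₀)/(1−n)
h = 0.126 × (1 − 0.57)/(1 − 0.0625) = 0.126 × 0.4587 = 0.0578 km

58 m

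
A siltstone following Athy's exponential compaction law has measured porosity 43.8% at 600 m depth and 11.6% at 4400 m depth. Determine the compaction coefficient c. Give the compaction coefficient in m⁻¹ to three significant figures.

0.000350 m⁻¹

Working in km (1 km = 1000 m; c in km⁻¹ = c in m⁻¹ × 1000):
Athy: n(d) = n₀ e^(−cd) ⇒ n₁/n₂ = e^{c(d₂−d₁)} ⇒ c = ln(n₁/n₂)/(d₂−d₁)
c = ln(0.438/0.116) / (4.4 − 0.6) = ln(3.776) / 3.8 = 1.3286 / 3.8 = 0.3496 km⁻¹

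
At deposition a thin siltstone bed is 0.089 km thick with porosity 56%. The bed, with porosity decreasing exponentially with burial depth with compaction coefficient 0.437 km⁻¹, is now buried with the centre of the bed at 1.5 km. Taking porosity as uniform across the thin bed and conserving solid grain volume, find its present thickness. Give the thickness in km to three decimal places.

0.055 km

Porosity at 1.5 km: φ = 0.56·exp(−0.437×1.5) = 0.2907
Solid-volume conservation: h(1−φ) = h₀(1−φ₀) ⇒ h = h₀·(1−φ₀)/(1−φ)
h = 0.089 × (1 − 0.56)/(1 − 0.2907) = 0.089 × 0.6204 = 0.0552 km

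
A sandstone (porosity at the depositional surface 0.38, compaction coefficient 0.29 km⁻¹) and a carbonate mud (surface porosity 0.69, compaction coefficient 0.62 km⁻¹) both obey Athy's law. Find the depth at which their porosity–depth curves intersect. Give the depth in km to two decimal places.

1.81 km

Set n₀ₐ e^(−cₐZ) = n₀ᵦ e^(−cᵦZ) ⇒ ln(n₀ₐ/n₀ᵦ) = (cₐ − cᵦ)·Z
Z = ln(0.38/0.69) / (0.29 − 0.62) = -0.5965 / -0.33 = 1.808 km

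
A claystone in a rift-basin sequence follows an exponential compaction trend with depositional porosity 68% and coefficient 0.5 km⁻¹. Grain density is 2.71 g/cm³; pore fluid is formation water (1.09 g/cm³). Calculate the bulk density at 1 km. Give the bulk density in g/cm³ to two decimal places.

Porosity at depth: phi = 0.68·exp(−0.5×1) = 0.68×0.6065 = 0.4124
Bulk density: ρ_b = (1−phi)ρ_g + phi·ρ_f = 0.5876×2.71 + 0.4124×1.09
       = 1.592 + 0.450 = 2.042 g/cm³

2.04 g/cm³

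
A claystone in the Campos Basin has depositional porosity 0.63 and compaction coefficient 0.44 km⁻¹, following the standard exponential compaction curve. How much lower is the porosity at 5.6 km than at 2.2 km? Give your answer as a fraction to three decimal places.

0.186

φ(2.2) = 0.63·e^(−0.44×2.2) = 0.2393
φ(5.6) = 0.63·e^(−0.44×5.6) = 0.0536
Δφ = 0.2393 − 0.0536 = 0.1857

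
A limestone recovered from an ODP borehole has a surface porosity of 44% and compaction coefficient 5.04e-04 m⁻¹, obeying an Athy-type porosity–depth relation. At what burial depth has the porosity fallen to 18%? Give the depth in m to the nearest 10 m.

Working in km (1 km = 1000 m; β in km⁻¹ = β in m⁻¹ × 1000):
Invert Athy's law: d = ln(n₀/n) / β
d = ln(0.44/0.18) / 0.504 = ln(2.444) / 0.504 = 0.8938 / 0.504 = 1.773 km

1770 m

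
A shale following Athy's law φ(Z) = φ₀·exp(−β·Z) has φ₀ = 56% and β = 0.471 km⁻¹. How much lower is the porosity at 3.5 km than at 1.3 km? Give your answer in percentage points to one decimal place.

19.6 percentage points

φ(1.3) = 0.56·e^(−0.471×1.3) = 0.3036
φ(3.5) = 0.56·e^(−0.471×3.5) = 0.1077
Δφ = 0.3036 − 0.1077 = 0.1959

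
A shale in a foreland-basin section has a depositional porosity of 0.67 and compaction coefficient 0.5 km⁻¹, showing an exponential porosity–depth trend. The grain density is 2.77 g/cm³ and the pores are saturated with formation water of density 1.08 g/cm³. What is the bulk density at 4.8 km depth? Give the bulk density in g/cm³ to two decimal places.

Porosity at depth: phi = 0.67·exp(−0.5×4.8) = 0.67×0.0907 = 0.0608
Bulk density: ρ_b = (1−phi)ρ_g + phi·ρ_f = 0.9392×2.77 + 0.0608×1.08
       = 2.602 + 0.066 = 2.667 g/cm³

2.67 g/cm³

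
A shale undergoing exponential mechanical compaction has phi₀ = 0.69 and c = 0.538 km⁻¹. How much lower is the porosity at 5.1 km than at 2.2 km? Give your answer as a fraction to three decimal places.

0.167

phi(2.2) = 0.69·e^(−0.538×2.2) = 0.2113
phi(5.1) = 0.69·e^(−0.538×5.1) = 0.0444
Δphi = 0.2113 − 0.0444 = 0.1669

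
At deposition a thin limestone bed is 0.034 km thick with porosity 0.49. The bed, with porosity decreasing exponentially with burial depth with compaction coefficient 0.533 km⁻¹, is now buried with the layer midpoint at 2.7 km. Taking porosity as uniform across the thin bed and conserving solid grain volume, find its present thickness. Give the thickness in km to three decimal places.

0.020 km

Porosity at 2.7 km: n = 0.49·exp(−0.533×2.7) = 0.1162
Solid-volume conservation: h(1−n) = h₀(1−n₀) ⇒ h = h₀·(1−n₀)/(1−n)
h = 0.034 × (1 − 0.49)/(1 − 0.1162) = 0.034 × 0.5771 = 0.0196 km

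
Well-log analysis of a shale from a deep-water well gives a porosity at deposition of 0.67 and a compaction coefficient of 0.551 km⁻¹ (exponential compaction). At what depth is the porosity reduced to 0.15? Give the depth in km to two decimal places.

Invert Athy's law: d = ln(phi₀/phi) / c
d = ln(0.67/0.15) / 0.551 = ln(4.467) / 0.551 = 1.4966 / 0.551 = 2.716 km

2.72 km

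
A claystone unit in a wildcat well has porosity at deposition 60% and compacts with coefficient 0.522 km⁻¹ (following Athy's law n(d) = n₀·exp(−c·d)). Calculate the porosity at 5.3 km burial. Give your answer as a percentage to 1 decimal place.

3.8%

n = n₀·exp(−c·d) = 0.6 × exp(−0.522 × 5.3) = 0.6 × exp(−2.767)
  = 0.6 × 0.0629 = 0.0377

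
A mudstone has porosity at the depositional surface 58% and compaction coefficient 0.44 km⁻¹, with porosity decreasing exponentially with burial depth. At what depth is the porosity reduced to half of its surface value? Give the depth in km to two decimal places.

1.58 km

φ/φ₀ = 1/2 ⇒ exp(−k·Z) = 1/2 ⇒ Z = ln(2) / k
Z = 0.6931 / 0.44 = 1.575 km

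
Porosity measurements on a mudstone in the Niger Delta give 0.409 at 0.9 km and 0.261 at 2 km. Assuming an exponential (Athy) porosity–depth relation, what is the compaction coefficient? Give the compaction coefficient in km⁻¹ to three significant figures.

0.408 km⁻¹

Athy: n(Z) = n₀ e^(−cZ) ⇒ n₁/n₂ = e^{c(Z₂−Z₁)} ⇒ c = ln(n₁/n₂)/(Z₂−Z₁)
c = ln(0.409/0.261) / (2 − 0.9) = ln(1.567) / 1.1 = 0.4492 / 1.1 = 0.4084 km⁻¹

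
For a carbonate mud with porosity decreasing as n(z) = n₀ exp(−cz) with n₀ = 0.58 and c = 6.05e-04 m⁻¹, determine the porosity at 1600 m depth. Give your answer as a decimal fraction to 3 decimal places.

0.220

Working in km (1 km = 1000 m; c in km⁻¹ = c in m⁻¹ × 1000):
n = n₀·exp(−c·z) = 0.58 × exp(−0.605 × 1.6) = 0.58 × exp(−0.968)
  = 0.58 × 0.3798 = 0.2203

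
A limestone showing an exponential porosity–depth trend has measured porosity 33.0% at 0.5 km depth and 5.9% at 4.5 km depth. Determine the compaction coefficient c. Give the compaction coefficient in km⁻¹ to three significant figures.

0.430 km⁻¹

Athy: phi(d) = phi₀ e^(−cd) ⇒ phi₁/phi₂ = e^{c(d₂−d₁)} ⇒ c = ln(phi₁/phi₂)/(d₂−d₁)
c = ln(0.33/0.059) / (4.5 − 0.5) = ln(5.593) / 4 = 1.7216 / 4 = 0.4304 km⁻¹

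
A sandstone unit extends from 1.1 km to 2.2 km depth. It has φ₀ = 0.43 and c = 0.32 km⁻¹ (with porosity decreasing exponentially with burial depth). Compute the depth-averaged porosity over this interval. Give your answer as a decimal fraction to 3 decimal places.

0.255

⟨φ⟩ = (1/(Z₂−Z₁)) ∫ φ₀ e^(−cZ) dZ = φ₀·(e^(−c·Z₁) − e^(−c·Z₂)) / (c·(Z₂−Z₁))
e^(−0.32×1.1) = 0.7033; e^(−0.32×2.2) = 0.4946
⟨φ⟩ = 0.43 × (0.7033 − 0.4946) / (0.32 × 1.1) = 0.43 × 0.5928 = 0.2549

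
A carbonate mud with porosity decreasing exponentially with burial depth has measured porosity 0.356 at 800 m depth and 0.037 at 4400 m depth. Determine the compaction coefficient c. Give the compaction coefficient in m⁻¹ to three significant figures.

0.000629 m⁻¹

Working in km (1 km = 1000 m; c in km⁻¹ = c in m⁻¹ × 1000):
Athy: φ(z) = φ₀ e^(−cz) ⇒ φ₁/φ₂ = e^{c(z₂−z₁)} ⇒ c = ln(φ₁/φ₂)/(z₂−z₁)
c = ln(0.356/0.037) / (4.4 − 0.8) = ln(9.622) / 3.6 = 2.2640 / 3.6 = 0.6289 km⁻¹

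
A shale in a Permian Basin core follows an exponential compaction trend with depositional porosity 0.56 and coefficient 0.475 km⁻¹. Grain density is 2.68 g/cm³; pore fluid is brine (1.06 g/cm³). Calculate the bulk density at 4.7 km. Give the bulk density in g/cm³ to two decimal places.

Porosity at depth: phi = 0.56·exp(−0.475×4.7) = 0.56×0.1073 = 0.0601
Bulk density: ρ_b = (1−phi)ρ_g + phi·ρ_f = 0.9399×2.68 + 0.0601×1.06
       = 2.519 + 0.064 = 2.583 g/cm³

2.58 g/cm³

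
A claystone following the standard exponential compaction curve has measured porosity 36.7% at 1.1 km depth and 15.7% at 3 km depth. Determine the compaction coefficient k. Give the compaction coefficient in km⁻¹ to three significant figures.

Athy: φ(Z) = φ₀ e^(−kZ) ⇒ φ₁/φ₂ = e^{k(Z₂−Z₁)} ⇒ k = ln(φ₁/φ₂)/(Z₂−Z₁)
k = ln(0.367/0.157) / (3 − 1.1) = ln(2.338) / 1.9 = 0.8491 / 1.9 = 0.4469 km⁻¹

0.447 km⁻¹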